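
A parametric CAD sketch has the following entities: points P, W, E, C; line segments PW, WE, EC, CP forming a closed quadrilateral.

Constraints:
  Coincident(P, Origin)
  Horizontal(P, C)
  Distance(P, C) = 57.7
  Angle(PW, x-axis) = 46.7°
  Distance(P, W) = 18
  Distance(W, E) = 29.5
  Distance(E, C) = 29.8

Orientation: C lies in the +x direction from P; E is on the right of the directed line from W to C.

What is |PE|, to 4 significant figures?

31.70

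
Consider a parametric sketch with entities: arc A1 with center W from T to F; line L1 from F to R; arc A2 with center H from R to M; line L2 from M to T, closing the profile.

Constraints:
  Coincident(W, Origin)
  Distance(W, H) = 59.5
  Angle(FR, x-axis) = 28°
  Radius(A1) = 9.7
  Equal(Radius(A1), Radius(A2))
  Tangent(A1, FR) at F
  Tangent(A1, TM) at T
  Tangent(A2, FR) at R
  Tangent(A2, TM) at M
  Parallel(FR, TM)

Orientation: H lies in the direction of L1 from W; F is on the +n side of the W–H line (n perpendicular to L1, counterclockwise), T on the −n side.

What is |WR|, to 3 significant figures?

60.3

The slot axis is L1's direction at 28.0°, so u = (cos 28.0°, sin 28.0°) = (0.883, 0.469) and n = (−sin 28.0°, cos 28.0°) = (-0.469, 0.883). W is at the origin and H lies 59.5 along u from W, so H = 59.5·u = (52.5, 27.9). Tangency of A1 to both parallel lines with radius 9.7 puts F and T at W ± 9.7·n: F = (-4.55, 8.56), T = (4.55, -8.56). Equal radii place R and M the same way about H: R = H + 9.7·n = (48.0, 36.5), M = H − 9.7·n = (57.1, 19.4). Then |WR| = |R − W| = 60.3.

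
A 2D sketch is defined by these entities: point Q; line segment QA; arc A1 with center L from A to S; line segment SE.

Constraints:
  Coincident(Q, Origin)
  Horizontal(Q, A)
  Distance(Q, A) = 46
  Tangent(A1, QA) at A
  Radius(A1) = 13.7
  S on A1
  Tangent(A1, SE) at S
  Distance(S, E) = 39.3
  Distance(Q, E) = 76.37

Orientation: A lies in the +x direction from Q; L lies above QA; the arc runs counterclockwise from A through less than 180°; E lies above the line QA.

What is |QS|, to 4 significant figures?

61.61

Checks: |LS| = 13.70 ✓; ∠(LS, SE) = 90.00° ✓; |SE| = 39.30 ✓; |QE| = 76.37 ✓.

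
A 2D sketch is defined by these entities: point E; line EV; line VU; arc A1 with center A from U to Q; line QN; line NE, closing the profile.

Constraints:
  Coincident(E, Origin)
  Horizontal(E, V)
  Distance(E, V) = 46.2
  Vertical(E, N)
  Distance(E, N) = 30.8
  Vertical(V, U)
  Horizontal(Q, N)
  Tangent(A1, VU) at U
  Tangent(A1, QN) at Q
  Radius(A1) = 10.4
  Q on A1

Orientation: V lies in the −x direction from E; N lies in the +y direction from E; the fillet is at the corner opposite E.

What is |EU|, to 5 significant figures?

50.503

The virtual corner opposite E is at (-46.200, 30.800). The tangent condition forces AU to be normal to VU and the tangent condition forces AQ to be normal to QN, with radius 10.4, so the center A sits 10.4 in from both sides at A = (-35.800, 20.400). That places the tangent points at U = (-46.200, 20.400) on VU and Q = (-35.800, 30.800) on QN. Then |EU| = |U − E| = 50.503.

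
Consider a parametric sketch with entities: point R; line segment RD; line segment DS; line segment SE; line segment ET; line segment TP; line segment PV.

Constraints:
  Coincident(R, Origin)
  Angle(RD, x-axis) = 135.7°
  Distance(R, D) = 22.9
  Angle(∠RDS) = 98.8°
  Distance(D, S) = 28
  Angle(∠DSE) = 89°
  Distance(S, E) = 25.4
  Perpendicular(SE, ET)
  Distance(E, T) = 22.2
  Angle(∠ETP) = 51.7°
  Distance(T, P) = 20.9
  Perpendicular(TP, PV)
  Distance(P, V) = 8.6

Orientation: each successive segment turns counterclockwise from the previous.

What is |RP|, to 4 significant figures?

26.05

R is at the origin; RD runs at 135.7° with length 22.9, so D = (-16.39, 15.99). ∠RDS = 98.8° gives DS at -143.1° from the x-axis; with |DS| = 28.0, S = (-38.78, -0.8181). ∠DSE = 89.0° gives SE at -52.10° from the x-axis; with |SE| = 25.4, E = (-23.18, -20.86). SE ⟂ ET, so ET runs at 37.90°; with |ET| = 22.2, T = (-5.660, -7.224). ∠ETP = 51.7° gives TP at 166.2° from the x-axis; with |TP| = 20.9, P = (-25.96, -2.238). Then |RP| = |P − R| = 26.05.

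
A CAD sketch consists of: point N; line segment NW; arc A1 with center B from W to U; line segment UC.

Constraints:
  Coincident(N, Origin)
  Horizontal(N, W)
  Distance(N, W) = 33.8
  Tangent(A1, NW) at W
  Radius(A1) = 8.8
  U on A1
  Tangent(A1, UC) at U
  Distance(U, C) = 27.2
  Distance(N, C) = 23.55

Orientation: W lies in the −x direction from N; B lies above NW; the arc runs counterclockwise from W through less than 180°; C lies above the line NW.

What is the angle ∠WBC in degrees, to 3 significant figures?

117°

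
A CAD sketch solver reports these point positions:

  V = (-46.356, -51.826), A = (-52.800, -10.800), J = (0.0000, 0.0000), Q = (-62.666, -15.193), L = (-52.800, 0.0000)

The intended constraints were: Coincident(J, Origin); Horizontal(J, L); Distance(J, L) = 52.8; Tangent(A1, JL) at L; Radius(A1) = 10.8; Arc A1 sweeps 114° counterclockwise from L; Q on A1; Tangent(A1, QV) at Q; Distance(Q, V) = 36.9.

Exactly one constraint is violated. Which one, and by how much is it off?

Distance(Q, V) = 36.9 — off by 3.20.

J = (0.00, 0.00) ✓; J.y = 0.00, L.y = 0.00 ✓; |JL| = 52.80 ✓; ∠(AL, LJ) = 90.00° ✓; |AL| = 10.80 ✓; bearing(A→Q) − bearing(A→L) = 114.0° ✓; |AQ| = 10.80 ✓; ∠(AQ, QV) = 90.00° ✓; |QV| = 40.10 ✗.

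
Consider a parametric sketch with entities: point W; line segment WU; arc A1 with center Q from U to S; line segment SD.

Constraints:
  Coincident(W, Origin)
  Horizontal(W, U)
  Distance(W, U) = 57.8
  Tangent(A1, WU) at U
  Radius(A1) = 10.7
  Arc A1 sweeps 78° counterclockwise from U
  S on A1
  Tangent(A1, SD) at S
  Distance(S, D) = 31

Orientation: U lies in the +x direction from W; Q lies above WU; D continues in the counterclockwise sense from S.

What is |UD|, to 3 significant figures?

42.3

On A1, U sits at bearing -90° from Q; a 78° counterclockwise sweep puts S at bearing -12°, so S = Q + 10.7·(cos -12°, sin -12°) = (68.3, 8.48). The tangent condition forces QS to be normal to SD, so SD runs along (−sin -12°, cos -12°); with |SD| = 31.0, D = (74.7, 38.8). Then |UD| = |D − U| = 42.3.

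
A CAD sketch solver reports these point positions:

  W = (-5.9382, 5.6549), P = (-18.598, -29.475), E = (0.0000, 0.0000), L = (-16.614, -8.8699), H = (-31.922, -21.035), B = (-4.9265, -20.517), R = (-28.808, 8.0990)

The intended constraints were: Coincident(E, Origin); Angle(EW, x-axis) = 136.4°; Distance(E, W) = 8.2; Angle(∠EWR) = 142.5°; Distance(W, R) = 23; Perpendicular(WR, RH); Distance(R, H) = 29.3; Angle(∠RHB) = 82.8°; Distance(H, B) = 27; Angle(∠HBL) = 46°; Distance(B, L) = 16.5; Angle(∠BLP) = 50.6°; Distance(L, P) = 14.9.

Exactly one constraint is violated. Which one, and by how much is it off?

Distance(L, P) = 14.9 — off by 5.80.

E = (0.00, 0.00) ✓; EW at 136.4° ✓; |EW| = 8.200 ✓; ∠EWR = 142.5° ✓; |WR| = 23.00 ✓; ∠(WR, RH) = 90.00° ✓; |RH| = 29.30 ✓; ∠RHB = 82.80° ✓; |HB| = 27.00 ✓; ∠HBL = 46.00° ✓; |BL| = 16.50 ✓; ∠BLP = 50.60° ✓; |LP| = 20.70 ✗.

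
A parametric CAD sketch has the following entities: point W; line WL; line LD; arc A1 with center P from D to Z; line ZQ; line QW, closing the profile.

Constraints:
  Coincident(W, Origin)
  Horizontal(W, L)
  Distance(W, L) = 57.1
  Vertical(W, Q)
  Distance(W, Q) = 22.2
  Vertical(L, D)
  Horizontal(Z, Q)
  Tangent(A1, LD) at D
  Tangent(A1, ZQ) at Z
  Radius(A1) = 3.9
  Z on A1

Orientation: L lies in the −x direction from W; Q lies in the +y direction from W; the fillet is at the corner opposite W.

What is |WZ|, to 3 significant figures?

57.6

W is at the origin; WL is horizontal with |WL| = 57.1 and L on the −x side, so L = (-57.1, 0.00). W and Q share the same x with |WQ| = 22.2 and Q on the +y side, so Q = (0.00, 22.2). The virtual corner opposite W is at (-57.1, 22.2). A1 meets LD tangentially, so PD is at right angles to LD and A1 meets ZQ tangentially, so PZ is at right angles to ZQ, with radius 3.9, so the center P sits 3.9 in from both sides at P = (-53.2, 18.3). That places the tangent points at D = (-57.1, 18.3) on LD and Z = (-53.2, 22.2) on ZQ. Then |WZ| = |Z − W| = 57.6.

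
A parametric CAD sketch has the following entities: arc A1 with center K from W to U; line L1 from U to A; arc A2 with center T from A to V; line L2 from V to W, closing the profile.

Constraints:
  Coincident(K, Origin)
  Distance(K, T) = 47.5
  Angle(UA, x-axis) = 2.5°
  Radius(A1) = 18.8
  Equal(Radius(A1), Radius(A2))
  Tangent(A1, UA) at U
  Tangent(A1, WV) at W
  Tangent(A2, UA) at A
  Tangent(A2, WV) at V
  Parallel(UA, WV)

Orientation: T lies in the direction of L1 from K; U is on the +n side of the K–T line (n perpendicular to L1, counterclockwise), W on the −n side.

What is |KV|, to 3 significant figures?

51.1

The slot axis is L1's direction at 2.5°, so u = (cos 2.5°, sin 2.5°) = (0.999, 0.0436) and n = (−sin 2.5°, cos 2.5°) = (-0.0436, 0.999). K is at the origin and T lies 47.5 along u from K, so T = 47.5·u = (47.5, 2.07). Tangency of A1 to both parallel lines with radius 18.8 puts U and W at K ± 18.8·n: U = (-0.820, 18.8), W = (0.820, -18.8). Equal radii place A and V the same way about T: A = T + 18.8·n = (46.6, 20.9), V = T − 18.8·n = (48.3, -16.7). Then |KV| = |V − K| = 51.1.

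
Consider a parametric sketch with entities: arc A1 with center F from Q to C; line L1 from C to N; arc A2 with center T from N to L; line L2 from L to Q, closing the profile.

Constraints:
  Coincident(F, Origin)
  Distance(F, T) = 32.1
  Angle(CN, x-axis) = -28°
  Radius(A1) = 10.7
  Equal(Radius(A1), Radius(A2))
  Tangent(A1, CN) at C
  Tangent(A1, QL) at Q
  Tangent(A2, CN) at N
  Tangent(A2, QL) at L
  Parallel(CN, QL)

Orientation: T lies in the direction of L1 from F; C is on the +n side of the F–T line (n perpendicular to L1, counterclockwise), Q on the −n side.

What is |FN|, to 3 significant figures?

33.8

Tangency of A1 to both parallel lines with radius 10.7 puts C and Q at F ± 10.7·n: C = (5.02, 9.45), Q = (-5.02, -9.45). Equal radii place N and L the same way about T: N = T + 10.7·n = (33.4, -5.62), L = T − 10.7·n = (23.3, -24.5). Then |FN| = |N − F| = 33.8.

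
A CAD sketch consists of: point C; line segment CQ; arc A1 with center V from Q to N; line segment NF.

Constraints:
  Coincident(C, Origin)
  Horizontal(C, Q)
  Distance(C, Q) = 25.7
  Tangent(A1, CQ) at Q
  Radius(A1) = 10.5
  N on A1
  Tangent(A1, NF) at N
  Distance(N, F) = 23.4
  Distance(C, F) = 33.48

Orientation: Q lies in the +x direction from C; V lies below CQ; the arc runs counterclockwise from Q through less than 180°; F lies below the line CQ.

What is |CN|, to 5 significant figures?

17.609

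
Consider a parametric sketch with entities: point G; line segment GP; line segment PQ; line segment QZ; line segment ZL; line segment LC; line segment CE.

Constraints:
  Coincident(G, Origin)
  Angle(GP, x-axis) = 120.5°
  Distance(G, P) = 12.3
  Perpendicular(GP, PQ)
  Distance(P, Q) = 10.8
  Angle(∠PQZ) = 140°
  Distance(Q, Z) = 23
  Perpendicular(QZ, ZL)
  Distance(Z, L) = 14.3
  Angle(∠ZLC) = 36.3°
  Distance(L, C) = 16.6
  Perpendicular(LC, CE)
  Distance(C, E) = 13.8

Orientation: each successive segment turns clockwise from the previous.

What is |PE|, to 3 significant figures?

35.5

G is at the origin; GP runs at 120.5° with length 12.3, so P = (-6.24, 10.6). GP ⟂ PQ, so PQ runs at 30.5°; with |PQ| = 10.8, Q = (3.06, 16.1). ∠PQZ = 140.0° gives QZ at -9.50° from the x-axis; with |QZ| = 23.0, Z = (25.7, 12.3). QZ ⟂ ZL, so ZL runs at -99.5°; with |ZL| = 14.3, L = (23.4, -1.82). ∠ZLC = 36.3° gives LC at 117° from the x-axis; with |LC| = 16.6, C = (15.9, 13.0). LC is perpendicular to CE, so CE runs at 26.8°; with |CE| = 13.8, E = (28.2, 19.2). Then |PE| = |E − P| = 35.5.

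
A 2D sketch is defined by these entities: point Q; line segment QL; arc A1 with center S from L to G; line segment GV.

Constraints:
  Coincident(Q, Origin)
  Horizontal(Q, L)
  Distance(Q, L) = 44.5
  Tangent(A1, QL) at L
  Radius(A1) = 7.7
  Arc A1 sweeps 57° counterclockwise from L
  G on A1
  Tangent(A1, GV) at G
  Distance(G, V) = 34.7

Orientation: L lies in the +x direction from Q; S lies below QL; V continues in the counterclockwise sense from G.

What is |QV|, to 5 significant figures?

37.812

On A1, L sits at bearing 90° from S; a 57° counterclockwise sweep puts G at bearing 147°, so G = S + 7.7·(cos 147°, sin 147°) = (38.042, -3.5063). The tangent condition forces SG to be normal to GV, so GV runs along (−sin 147°, cos 147°); with |GV| = 34.7, V = (19.143, -32.608). Then |QV| = |V − Q| = 37.812.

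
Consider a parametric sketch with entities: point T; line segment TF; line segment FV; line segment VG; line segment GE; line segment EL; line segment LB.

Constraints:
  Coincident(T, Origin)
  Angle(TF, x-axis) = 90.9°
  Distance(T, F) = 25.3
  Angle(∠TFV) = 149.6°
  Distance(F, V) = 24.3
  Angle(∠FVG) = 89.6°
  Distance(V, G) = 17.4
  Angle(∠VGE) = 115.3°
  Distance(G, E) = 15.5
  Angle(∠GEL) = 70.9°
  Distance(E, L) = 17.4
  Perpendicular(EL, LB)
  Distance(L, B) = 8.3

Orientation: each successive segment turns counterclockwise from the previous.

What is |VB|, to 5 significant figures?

9.6108

T is at the origin; TF runs at 90.9° with length 25.3, so F = (-0.39740, 25.297). ∠TFV = 149.6° gives FV at 121.30° from the x-axis; with |FV| = 24.3, V = (-13.022, 46.060). ∠FVG = 89.6° gives VG at -148.30° from the x-axis; with |VG| = 17.4, G = (-27.826, 36.917). ∠VGE = 115.3° gives GE at -83.600° from the x-axis; with |GE| = 15.5, E = (-26.098, 21.514). ∠GEL = 70.9° gives EL at 25.500° from the x-axis; with |EL| = 17.4, L = (-10.393, 29.005). EL ⟂ LB, so LB runs at 115.50°; with |LB| = 8.3, B = (-13.966, 36.496). Then |VB| = |B − V| = 9.6108.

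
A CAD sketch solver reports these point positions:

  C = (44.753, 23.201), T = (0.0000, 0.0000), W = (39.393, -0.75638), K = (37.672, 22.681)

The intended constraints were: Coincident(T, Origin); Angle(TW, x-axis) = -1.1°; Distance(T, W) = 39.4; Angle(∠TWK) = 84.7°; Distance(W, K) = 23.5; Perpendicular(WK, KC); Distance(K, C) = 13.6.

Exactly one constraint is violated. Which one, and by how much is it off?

Distance(K, C) = 13.6 — off by 6.50.

T = (0.00, 0.00) ✓; TW at -1.100° ✓; |TW| = 39.40 ✓; ∠TWK = 84.70° ✓; |WK| = 23.50 ✓; ∠(WK, KC) = 90.00° ✓; |KC| = 7.100 ✗.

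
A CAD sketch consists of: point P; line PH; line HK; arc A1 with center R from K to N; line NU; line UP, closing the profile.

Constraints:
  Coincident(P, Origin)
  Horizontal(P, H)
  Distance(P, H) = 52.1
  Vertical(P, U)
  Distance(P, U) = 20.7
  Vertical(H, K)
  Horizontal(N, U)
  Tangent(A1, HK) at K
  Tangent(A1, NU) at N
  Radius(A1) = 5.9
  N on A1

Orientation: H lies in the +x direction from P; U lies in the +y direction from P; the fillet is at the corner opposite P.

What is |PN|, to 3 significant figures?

50.6

The virtual corner opposite P is at (52.1, 20.7). A1 meets HK tangentially, so RK is at right angles to HK and the tangent condition forces RN to be normal to NU, with radius 5.9, so the center R sits 5.9 in from both sides at R = (46.2, 14.8). That places the tangent points at K = (52.1, 14.8) on HK and N = (46.2, 20.7) on NU. Then |PN| = |N − P| = 50.6.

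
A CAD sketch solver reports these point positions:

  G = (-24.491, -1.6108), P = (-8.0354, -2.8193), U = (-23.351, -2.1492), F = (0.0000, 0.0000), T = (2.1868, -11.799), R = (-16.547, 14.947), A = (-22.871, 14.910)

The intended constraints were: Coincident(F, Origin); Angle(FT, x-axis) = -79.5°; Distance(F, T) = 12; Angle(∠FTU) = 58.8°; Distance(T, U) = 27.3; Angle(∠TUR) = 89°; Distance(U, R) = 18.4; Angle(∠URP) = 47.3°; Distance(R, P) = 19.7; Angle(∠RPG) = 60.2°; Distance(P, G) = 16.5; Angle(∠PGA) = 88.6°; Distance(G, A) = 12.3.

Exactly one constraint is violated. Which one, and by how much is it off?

Distance(G, A) = 12.3 — off by 4.30.

F = (0.00, 0.00) ✓; FT at -79.50° ✓; |FT| = 12.00 ✓; ∠FTU = 58.80° ✓; |TU| = 27.30 ✓; ∠TUR = 89.00° ✓; |UR| = 18.40 ✓; ∠URP = 47.30° ✓; |RP| = 19.70 ✓; ∠RPG = 60.20° ✓; |PG| = 16.50 ✓; ∠PGA = 88.60° ✓; |GA| = 16.60 ✗.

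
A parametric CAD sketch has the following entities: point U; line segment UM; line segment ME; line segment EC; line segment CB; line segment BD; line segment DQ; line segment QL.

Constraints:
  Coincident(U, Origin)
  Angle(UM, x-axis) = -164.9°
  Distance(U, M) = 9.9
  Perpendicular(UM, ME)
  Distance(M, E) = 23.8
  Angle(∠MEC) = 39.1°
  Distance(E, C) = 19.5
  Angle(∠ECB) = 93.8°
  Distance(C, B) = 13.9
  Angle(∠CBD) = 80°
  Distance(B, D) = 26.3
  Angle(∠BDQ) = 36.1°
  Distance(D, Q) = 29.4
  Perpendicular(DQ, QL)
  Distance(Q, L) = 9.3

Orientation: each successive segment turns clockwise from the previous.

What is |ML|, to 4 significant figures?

12.12

U is at the origin; UM runs at -164.9° with length 9.9, so M = (-9.558, -2.579). UM ⟂ ME, so ME runs at 105.1°; with |ME| = 23.8, E = (-15.76, 20.40). ∠MEC = 39.1° gives EC at -35.80° from the x-axis; with |EC| = 19.5, C = (0.05756, 8.993). ∠ECB = 93.8° gives CB at -122.0° from the x-axis; with |CB| = 13.9, B = (-7.308, -2.795). ∠CBD = 80.0° gives BD at 138.0° from the x-axis; with |BD| = 26.3, D = (-26.85, 14.80). ∠BDQ = 36.1° gives DQ at -5.900° from the x-axis; with |DQ| = 29.4, Q = (2.391, 11.78). DQ ⟂ QL, so QL runs at -95.90°; with |QL| = 9.3, L = (1.435, 2.530). Then |ML| = |L − M| = 12.12.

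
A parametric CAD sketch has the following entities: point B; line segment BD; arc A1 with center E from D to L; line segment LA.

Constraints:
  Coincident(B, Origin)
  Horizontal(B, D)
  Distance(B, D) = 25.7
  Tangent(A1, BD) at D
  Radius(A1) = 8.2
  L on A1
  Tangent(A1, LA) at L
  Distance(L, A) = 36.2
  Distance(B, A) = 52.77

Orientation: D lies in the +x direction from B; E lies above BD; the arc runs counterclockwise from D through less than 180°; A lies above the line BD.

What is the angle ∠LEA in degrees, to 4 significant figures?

77.24°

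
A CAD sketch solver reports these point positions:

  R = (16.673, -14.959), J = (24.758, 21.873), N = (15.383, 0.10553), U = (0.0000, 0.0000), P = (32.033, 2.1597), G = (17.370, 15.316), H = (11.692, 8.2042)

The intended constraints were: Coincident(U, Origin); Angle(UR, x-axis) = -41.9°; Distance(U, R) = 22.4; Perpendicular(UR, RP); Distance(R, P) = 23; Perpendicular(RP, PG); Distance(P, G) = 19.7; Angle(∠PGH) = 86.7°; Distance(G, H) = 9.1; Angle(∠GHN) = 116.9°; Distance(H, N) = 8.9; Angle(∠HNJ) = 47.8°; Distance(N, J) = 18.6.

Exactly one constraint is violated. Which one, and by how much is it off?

Distance(N, J) = 18.6 — off by 5.10.

U = (0.00, 0.00) ✓; UR at -41.90° ✓; |UR| = 22.40 ✓; ∠(UR, RP) = 90.00° ✓; |RP| = 23.00 ✓; ∠(RP, PG) = 90.00° ✓; |PG| = 19.70 ✓; ∠PGH = 86.70° ✓; |GH| = 9.100 ✓; ∠GHN = 116.9° ✓; |HN| = 8.900 ✓; ∠HNJ = 47.80° ✓; |NJ| = 23.70 ✗.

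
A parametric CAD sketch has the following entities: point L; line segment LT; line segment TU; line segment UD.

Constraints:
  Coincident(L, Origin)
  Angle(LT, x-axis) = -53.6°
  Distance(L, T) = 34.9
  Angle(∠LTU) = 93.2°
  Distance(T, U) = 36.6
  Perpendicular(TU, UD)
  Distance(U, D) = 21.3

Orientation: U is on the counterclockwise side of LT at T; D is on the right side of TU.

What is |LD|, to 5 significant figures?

68.105

L is at the origin; LT runs at -53.6° with length 34.9, so T = 34.9·(cos -53.6°, sin -53.6°) = (20.710, -28.091). ∠LTU = 93.2°, so TU runs at -53.6° + (180° − 93.2°) = 33.200° from the x-axis; with |TU| = 36.6, U = T + 36.6·(cos 33.200°, sin 33.200°) = (51.336, -8.0500). TU ⟂ UD; with |UD| = 21.3 on the right of TU, D = U + 21.3·(0.54756, -0.83676) = (62.999, -25.873). Then |LD| = |D − L| = 68.105.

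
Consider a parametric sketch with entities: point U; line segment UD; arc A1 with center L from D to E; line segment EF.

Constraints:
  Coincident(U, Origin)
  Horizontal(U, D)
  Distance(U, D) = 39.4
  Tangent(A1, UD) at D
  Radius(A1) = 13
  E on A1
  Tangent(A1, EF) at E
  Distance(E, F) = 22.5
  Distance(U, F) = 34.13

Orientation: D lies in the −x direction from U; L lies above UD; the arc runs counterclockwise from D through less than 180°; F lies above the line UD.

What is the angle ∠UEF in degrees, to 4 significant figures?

82.99°

U is at the origin; UD is horizontal with |UD| = 39.4 and D on the −x side, so D = (-39.40, 0.000). A1 meets UD tangentially, so LD is at right angles to UD, so L = D + (0, 13) = (-39.40, 13.00). Since LE ⟂ EF (tangency), |LF| = √(13.0² + 22.5²) = 25.99 regardless of where E sits on A1. So F lies on both circle(U, 34.13) and circle(L, 25.99); the above-UD intersection is F = (-18.62, 28.60). E is the foot of the tangent from F: E = (-27.44, 7.904).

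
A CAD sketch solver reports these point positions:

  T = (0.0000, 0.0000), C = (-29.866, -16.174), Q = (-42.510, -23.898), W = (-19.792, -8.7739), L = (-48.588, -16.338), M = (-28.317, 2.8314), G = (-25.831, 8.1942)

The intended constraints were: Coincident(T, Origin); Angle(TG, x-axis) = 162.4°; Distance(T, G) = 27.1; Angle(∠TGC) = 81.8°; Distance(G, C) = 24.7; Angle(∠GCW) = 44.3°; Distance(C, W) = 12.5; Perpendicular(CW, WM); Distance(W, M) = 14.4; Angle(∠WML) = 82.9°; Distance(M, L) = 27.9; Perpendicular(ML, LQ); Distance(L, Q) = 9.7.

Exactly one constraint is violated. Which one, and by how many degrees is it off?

Perpendicular(ML, LQ) — off by 4.60°.

T = (0.00, 0.00) ✓; TG at 162.4° ✓; |TG| = 27.10 ✓; ∠TGC = 81.80° ✓; |GC| = 24.70 ✓; ∠GCW = 44.30° ✓; |CW| = 12.50 ✓; ∠(CW, WM) = 90.00° ✓; |WM| = 14.40 ✓; ∠WML = 82.90° ✓; |ML| = 27.90 ✓; ∠(ML, LQ) = 85.40° ✗; |LQ| = 9.700 ✓.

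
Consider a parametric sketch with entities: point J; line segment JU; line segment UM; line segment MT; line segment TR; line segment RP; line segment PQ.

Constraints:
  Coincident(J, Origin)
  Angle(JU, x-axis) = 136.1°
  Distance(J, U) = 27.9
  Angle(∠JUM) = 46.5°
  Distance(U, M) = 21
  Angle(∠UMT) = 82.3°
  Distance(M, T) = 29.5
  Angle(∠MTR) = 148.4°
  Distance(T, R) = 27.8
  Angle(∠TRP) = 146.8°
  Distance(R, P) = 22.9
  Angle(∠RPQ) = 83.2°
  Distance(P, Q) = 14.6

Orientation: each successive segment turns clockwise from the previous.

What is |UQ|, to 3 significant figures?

50.0

J is at the origin; JU runs at 136.1° with length 27.9, so U = (-20.1, 19.3). ∠JUM = 46.5° gives UM at 2.60° from the x-axis; with |UM| = 21.0, M = (0.875, 20.3). ∠UMT = 82.3° gives MT at -95.1° from the x-axis; with |MT| = 29.5, T = (-1.75, -9.08). ∠MTR = 148.4° gives TR at -127° from the x-axis; with |TR| = 27.8, R = (-18.4, -31.4). ∠TRP = 146.8° gives RP at -160° from the x-axis; with |RP| = 22.9, P = (-39.9, -39.2). ∠RPQ = 83.2° gives PQ at 103° from the x-axis; with |PQ| = 14.6, Q = (-43.2, -25.0). Then |UQ| = |Q − U| = 50.0.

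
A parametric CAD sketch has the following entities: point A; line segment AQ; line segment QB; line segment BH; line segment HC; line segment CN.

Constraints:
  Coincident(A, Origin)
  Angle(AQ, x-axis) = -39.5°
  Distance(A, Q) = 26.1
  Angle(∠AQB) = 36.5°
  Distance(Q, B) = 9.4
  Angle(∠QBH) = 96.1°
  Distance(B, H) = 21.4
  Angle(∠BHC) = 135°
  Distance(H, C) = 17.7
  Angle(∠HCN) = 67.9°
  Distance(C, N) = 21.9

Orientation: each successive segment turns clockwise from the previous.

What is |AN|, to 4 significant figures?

31.04

A is at the origin; AQ runs at -39.5° with length 26.1, so Q = (20.14, -16.60). ∠AQB = 36.5° gives QB at 177.0° from the x-axis; with |QB| = 9.4, B = (10.75, -16.11). ∠QBH = 96.1° gives BH at 93.10° from the x-axis; with |BH| = 21.4, H = (9.595, 5.259). ∠BHC = 135.0° gives HC at 48.10° from the x-axis; with |HC| = 17.7, C = (21.42, 18.43). ∠HCN = 67.9° gives CN at -64.00° from the x-axis; with |CN| = 21.9, N = (31.02, -1.250). Then |AN| = |N − A| = 31.04.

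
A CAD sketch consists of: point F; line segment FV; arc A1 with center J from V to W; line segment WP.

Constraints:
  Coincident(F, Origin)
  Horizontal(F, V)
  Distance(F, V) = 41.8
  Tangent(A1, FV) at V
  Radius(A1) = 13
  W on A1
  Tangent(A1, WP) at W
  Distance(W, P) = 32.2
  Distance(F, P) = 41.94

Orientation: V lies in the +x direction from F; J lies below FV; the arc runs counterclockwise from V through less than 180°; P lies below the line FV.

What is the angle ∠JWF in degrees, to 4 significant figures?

173.4°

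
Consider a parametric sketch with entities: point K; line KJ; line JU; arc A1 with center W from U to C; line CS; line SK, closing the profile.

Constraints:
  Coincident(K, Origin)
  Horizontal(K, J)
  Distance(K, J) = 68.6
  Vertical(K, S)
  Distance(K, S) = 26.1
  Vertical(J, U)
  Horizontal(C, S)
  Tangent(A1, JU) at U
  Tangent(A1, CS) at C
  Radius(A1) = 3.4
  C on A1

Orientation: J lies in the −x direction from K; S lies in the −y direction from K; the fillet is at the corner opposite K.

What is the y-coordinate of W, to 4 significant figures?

-22.70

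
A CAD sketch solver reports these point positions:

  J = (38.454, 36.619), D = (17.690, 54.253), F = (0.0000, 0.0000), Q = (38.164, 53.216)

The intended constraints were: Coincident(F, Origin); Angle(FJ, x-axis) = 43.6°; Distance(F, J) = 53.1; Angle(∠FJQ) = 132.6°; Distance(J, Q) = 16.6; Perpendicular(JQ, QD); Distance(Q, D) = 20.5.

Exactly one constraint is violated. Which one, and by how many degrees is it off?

Perpendicular(JQ, QD) — off by 3.90°.

F = (0.00, 0.00) ✓; FJ at 43.60° ✓; |FJ| = 53.10 ✓; ∠FJQ = 132.6° ✓; |JQ| = 16.60 ✓; ∠(JQ, QD) = 86.10° ✗; |QD| = 20.50 ✓.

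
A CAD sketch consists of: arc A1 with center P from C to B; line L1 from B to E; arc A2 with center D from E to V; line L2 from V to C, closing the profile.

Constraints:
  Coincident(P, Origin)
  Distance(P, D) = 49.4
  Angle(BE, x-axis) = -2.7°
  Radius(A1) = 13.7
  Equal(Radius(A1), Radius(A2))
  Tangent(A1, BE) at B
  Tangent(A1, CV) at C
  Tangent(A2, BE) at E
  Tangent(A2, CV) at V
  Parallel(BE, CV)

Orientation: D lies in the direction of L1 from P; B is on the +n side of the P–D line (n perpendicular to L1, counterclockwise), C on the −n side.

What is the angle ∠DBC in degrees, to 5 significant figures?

74.500°

The slot axis is L1's direction at -2.7°, so u = (cos -2.7°, sin -2.7°) = (0.99889, -0.047106) and n = (−sin -2.7°, cos -2.7°) = (0.047106, 0.99889). P is at the origin and D lies 49.4 along u from P, so D = 49.4·u = (49.345, -2.3271). Tangency of A1 to both parallel lines with radius 13.7 puts B and C at P ± 13.7·n: B = (0.64536, 13.685), C = (-0.64536, -13.685). Then cos ∠DBC = BD·BC / (|BD||BC|), giving 74.500°.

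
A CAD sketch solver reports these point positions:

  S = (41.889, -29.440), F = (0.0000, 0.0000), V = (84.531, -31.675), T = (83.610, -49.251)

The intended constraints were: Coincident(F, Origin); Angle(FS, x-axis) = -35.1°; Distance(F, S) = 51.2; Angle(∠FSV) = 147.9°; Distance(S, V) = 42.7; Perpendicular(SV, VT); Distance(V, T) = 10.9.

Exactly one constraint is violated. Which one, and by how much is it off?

Distance(V, T) = 10.9 — off by 6.70.

F = (0.00, 0.00) ✓; FS at -35.10° ✓; |FS| = 51.20 ✓; ∠FSV = 147.9° ✓; |SV| = 42.70 ✓; ∠(SV, VT) = 90.00° ✓; |VT| = 17.60 ✗.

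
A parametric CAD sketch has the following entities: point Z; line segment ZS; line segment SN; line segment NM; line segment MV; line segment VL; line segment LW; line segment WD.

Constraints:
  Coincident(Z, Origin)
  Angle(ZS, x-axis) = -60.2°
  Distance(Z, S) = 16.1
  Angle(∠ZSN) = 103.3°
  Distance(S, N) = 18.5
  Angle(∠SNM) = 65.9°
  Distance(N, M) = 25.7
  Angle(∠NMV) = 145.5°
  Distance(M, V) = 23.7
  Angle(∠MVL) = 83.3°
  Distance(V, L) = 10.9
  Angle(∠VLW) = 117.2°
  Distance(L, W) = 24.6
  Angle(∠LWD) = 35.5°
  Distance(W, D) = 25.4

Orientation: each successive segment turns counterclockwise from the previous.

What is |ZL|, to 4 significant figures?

16.61

Z is at the origin; ZS runs at -60.2° with length 16.1, so S = (8.001, -13.97). ∠ZSN = 103.3° gives SN at 16.50° from the x-axis; with |SN| = 18.5, N = (25.74, -8.717). ∠SNM = 65.9° gives NM at 130.6° from the x-axis; with |NM| = 25.7, M = (9.015, 10.80). ∠NMV = 145.5° gives MV at 165.1° from the x-axis; with |MV| = 23.7, V = (-13.89, 16.89). ∠MVL = 83.3° gives VL at -98.20° from the x-axis; with |VL| = 10.9, L = (-15.44, 6.102). Then |ZL| = |L − Z| = 16.61.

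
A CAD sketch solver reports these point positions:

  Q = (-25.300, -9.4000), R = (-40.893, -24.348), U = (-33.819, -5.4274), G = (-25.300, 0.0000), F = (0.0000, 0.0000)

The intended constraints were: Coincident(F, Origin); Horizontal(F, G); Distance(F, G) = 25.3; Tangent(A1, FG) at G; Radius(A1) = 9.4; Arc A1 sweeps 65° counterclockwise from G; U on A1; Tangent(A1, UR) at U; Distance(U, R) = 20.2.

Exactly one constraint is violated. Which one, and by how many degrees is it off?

Tangent(A1, UR) at U — off by 4.50°.

F = (0.00, 0.00) ✓; F.y = 0.00, G.y = 0.00 ✓; |FG| = 25.30 ✓; ∠(QG, GF) = 90.00° ✓; |QG| = 9.400 ✓; bearing(Q→U) − bearing(Q→G) = 65.00° ✓; |QU| = 9.400 ✓; ∠(QU, UR) = 85.50° ✗; |UR| = 20.20 ✓.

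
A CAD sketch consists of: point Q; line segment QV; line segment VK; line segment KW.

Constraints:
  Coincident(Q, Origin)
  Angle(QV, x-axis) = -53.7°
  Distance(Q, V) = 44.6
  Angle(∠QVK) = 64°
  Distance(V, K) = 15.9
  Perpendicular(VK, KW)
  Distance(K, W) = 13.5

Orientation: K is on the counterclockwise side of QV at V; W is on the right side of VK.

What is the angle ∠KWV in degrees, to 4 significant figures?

49.67°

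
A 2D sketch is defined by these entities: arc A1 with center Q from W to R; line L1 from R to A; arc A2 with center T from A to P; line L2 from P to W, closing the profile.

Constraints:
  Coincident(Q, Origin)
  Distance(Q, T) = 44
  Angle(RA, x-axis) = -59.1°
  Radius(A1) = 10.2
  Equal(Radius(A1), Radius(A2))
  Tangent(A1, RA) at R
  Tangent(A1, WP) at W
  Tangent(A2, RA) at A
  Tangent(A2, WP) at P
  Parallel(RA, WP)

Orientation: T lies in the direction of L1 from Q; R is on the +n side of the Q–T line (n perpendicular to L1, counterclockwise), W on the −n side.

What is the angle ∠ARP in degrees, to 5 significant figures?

24.874°

The slot axis is L1's direction at -59.1°, so u = (cos -59.1°, sin -59.1°) = (0.51354, -0.85806) and n = (−sin -59.1°, cos -59.1°) = (0.85806, 0.51354). Q is at the origin and T lies 44.0 along u from Q, so T = 44.0·u = (22.596, -37.755). Tangency of A1 to both parallel lines with radius 10.2 puts R and W at Q ± 10.2·n: R = (8.7523, 5.2381), W = (-8.7523, -5.2381). Equal radii place A and P the same way about T: A = T + 10.2·n = (31.348, -32.517), P = T − 10.2·n = (13.844, -42.993). Then cos ∠ARP = RA·RP / (|RA||RP|), giving 24.874°.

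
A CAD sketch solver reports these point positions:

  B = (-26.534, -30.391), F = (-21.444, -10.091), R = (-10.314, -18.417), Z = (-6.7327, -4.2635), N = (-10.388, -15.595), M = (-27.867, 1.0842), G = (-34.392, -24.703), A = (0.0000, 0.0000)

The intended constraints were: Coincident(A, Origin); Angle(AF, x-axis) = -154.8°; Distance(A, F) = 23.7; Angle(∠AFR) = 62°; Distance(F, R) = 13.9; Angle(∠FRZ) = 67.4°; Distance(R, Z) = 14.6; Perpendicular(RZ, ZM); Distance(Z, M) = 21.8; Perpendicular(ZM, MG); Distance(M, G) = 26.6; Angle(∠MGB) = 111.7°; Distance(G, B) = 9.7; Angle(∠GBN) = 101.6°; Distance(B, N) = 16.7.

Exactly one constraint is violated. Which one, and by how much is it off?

Distance(B, N) = 16.7 — off by 5.20.

A = (0.00, 0.00) ✓; AF at -154.8° ✓; |AF| = 23.70 ✓; ∠AFR = 62.00° ✓; |FR| = 13.90 ✓; ∠FRZ = 67.40° ✓; |RZ| = 14.60 ✓; ∠(RZ, ZM) = 90.00° ✓; |ZM| = 21.80 ✓; ∠(ZM, MG) = 90.00° ✓; |MG| = 26.60 ✓; ∠MGB = 111.7° ✓; |GB| = 9.701 ✓; ∠GBN = 101.6° ✓; |BN| = 21.90 ✗.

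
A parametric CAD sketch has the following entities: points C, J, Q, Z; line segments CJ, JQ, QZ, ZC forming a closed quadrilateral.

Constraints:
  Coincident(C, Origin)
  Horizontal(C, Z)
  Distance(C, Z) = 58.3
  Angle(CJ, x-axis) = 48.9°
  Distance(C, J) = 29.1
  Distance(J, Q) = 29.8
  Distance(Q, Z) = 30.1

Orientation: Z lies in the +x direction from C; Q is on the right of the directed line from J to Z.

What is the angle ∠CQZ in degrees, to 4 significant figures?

155.8°

C is at the origin; CZ is horizontal with |CZ| = 58.3 and Z in +x, so Z = (58.3, 0). CJ runs at 48.9° with |CJ| = 29.1, so J = (19.13, 21.93). Q is determined by |JQ| = 29.8 and |QZ| = 30.1 together: it lies at the intersection of circle(J, 29.8) and circle(Z, 30.1). With |JZ| = 44.89, the foot of the radical line on JZ is 22.25 from J and the perpendicular offset is √(29.8² − 22.25²) = 19.83. Taking the right-of-JZ solution: Q = (28.85, -6.240).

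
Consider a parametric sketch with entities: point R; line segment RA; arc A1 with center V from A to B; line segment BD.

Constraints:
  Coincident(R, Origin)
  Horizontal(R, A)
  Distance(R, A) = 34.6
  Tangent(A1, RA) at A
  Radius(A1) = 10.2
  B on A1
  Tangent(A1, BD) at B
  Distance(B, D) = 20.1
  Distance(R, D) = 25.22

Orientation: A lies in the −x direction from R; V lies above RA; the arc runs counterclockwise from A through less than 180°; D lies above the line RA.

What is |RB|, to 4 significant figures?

26.66

R is at the origin; R and A share the same y with |RA| = 34.6 and A on the −x side, so A = (-34.60, 0.000). The tangent condition forces VA to be normal to RA, so V = A + (0, 10.2) = (-34.60, 10.20). Since VB ⟂ BD (tangency), |VD| = √(10.2² + 20.1²) = 22.54 regardless of where B sits on A1. So D lies on both circle(R, 25.22) and circle(V, 22.54); the above-RA intersection is D = (-14.59, 20.57). B is the foot of the tangent from D: B = (-26.32, 4.249).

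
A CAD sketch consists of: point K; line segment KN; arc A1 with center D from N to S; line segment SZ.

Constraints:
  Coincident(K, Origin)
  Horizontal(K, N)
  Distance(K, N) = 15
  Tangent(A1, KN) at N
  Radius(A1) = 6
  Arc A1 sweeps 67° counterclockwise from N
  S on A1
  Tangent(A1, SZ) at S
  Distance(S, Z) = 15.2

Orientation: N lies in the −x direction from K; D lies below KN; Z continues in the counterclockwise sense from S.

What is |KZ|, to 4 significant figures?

31.81

K is at the origin; K and N share the same y with |KN| = 15.0 and N on the −x side, so N = (-15.00, 0.000). A1 meets KN tangentially, so DN is at right angles to KN, so D = N + (0, -6) = (-15.00, -6.000). On A1, N sits at bearing 90° from D; a 67° counterclockwise sweep puts S at bearing 157°, so S = D + 6.0·(cos 157°, sin 157°) = (-20.52, -3.656). Tangency of A1 to SZ means the radius DS is perpendicular to SZ, so SZ runs along (−sin 157°, cos 157°); with |SZ| = 15.2, Z = (-26.46, -17.65). Then |KZ| = |Z − K| = 31.81.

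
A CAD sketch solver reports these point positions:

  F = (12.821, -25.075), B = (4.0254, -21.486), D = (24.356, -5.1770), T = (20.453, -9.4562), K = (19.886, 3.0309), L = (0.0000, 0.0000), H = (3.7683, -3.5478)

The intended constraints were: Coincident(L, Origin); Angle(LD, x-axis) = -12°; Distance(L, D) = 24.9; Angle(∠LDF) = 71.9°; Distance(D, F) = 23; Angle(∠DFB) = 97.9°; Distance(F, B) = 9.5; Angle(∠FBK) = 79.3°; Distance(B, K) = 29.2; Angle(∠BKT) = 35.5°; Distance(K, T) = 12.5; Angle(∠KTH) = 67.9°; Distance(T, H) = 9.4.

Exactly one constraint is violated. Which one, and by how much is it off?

Distance(T, H) = 9.4 — off by 8.30.

L = (0.00, 0.00) ✓; LD at -12.00° ✓; |LD| = 24.90 ✓; ∠LDF = 71.90° ✓; |DF| = 23.00 ✓; ∠DFB = 97.90° ✓; |FB| = 9.500 ✓; ∠FBK = 79.30° ✓; |BK| = 29.20 ✓; ∠BKT = 35.50° ✓; |KT| = 12.50 ✓; ∠KTH = 67.90° ✓; |TH| = 17.70 ✗.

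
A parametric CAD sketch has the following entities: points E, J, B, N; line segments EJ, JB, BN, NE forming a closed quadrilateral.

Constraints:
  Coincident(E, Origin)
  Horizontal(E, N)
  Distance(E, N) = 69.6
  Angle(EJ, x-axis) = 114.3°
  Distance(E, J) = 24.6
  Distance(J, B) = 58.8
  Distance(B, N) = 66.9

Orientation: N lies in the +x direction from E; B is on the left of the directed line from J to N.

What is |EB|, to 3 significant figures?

68.7

Checks: |JB| = 58.80 ✓; |BN| = 66.90 ✓.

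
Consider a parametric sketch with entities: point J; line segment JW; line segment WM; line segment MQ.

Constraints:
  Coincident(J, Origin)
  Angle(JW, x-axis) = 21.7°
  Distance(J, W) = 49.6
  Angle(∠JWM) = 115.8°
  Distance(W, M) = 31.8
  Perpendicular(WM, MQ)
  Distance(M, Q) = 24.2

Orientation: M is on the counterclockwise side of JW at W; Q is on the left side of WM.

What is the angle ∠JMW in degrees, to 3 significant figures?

39.9°

J is at the origin; JW runs at 21.7° with length 49.6, so W = 49.6·(cos 21.7°, sin 21.7°) = (46.1, 18.3). ∠JWM = 115.8°, so WM runs at 21.7° + (180° − 115.8°) = 85.9° from the x-axis; with |WM| = 31.8, M = W + 31.8·(cos 85.9°, sin 85.9°) = (48.4, 50.1). Then cos ∠JMW = MJ·MW / (|MJ||MW|), giving 39.9°.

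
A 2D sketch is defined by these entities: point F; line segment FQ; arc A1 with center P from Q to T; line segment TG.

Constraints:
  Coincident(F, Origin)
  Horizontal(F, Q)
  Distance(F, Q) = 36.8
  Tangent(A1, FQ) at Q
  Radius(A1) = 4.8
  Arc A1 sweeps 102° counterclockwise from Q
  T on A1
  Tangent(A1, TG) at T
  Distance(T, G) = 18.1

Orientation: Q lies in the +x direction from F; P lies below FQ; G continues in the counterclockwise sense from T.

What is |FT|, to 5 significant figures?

32.624

F is at the origin; F and Q share the same y with |FQ| = 36.8 and Q on the +x side, so Q = (36.800, 0.0000). The tangent condition forces PQ to be normal to FQ, so P = Q + (0, -4.8) = (36.800, -4.8000). On A1, Q sits at bearing 90° from P; a 102° counterclockwise sweep puts T at bearing 192°, so T = P + 4.8·(cos 192°, sin 192°) = (32.105, -5.7980). Then |FT| = |T − F| = 32.624.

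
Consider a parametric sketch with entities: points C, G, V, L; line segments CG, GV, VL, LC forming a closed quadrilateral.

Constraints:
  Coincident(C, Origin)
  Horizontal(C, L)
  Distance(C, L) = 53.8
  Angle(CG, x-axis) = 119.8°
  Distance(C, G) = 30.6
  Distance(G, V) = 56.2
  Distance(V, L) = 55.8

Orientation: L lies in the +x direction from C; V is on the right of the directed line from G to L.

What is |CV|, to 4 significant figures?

26.47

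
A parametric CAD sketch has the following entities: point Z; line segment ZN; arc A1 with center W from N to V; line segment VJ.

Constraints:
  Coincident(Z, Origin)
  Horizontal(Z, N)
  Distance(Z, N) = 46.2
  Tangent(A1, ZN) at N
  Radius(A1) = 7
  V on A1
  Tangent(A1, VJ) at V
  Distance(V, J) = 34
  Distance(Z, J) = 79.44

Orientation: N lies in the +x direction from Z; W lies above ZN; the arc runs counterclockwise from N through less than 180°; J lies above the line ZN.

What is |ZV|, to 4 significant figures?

51.28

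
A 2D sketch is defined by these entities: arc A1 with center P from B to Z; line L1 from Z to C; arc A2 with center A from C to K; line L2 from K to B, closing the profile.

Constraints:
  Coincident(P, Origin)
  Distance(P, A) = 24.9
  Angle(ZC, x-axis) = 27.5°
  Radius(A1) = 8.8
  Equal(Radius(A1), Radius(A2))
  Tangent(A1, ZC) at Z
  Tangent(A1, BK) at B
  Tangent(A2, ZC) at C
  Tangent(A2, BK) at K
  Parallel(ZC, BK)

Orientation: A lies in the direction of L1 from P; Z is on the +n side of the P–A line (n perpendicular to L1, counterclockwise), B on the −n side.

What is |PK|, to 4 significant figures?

26.41

The slot axis is L1's direction at 27.5°, so u = (cos 27.5°, sin 27.5°) = (0.8870, 0.4617) and n = (−sin 27.5°, cos 27.5°) = (-0.4617, 0.8870). P is at the origin and A lies 24.9 along u from P, so A = 24.9·u = (22.09, 11.50). Tangency of A1 to both parallel lines with radius 8.8 puts Z and B at P ± 8.8·n: Z = (-4.063, 7.806), B = (4.063, -7.806). Equal radii place C and K the same way about A: C = A + 8.8·n = (18.02, 19.30), K = A − 8.8·n = (26.15, 3.692). Then |PK| = |K − P| = 26.41.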